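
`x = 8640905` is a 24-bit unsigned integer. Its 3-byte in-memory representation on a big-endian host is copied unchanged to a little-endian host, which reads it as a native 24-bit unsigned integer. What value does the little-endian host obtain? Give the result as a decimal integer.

9034115

8640905 in 24-bit hexadecimal is 0x83D989.
Stored big-endian, the bytes at ascending addresses are 83 D9 89.
Read back as little-endian, the first byte is least significant, giving 0x89D983.
0x89D983 = 9034115.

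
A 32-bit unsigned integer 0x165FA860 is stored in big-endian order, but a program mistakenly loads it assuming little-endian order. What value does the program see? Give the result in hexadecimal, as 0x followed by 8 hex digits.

0x60A85F16

Stored big-endian, the bytes at ascending addresses are 16 5F A8 60.
Read back as little-endian, the first byte is least significant, giving 0x60A85F16.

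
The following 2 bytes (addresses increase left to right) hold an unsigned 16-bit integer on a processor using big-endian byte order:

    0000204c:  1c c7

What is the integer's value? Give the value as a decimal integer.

Big-endian stores the most-significant byte at the lowest address.
The bytes are already most-significant first: 0x1CC7.
0x1CC7 = 7367.

7367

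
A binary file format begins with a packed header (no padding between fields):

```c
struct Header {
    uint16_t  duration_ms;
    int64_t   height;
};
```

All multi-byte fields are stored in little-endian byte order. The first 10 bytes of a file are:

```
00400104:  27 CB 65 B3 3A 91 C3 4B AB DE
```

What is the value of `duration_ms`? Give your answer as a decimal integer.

52007

`duration_ms` is the first field, at byte offset 0, occupying 2 bytes.
Bytes at offsets 0..1: 27 CB.
In little-endian order the low byte comes first in memory.
Reassemble most-significant byte first: CB 27 → 0xCB27.
0xCB27 = 52007.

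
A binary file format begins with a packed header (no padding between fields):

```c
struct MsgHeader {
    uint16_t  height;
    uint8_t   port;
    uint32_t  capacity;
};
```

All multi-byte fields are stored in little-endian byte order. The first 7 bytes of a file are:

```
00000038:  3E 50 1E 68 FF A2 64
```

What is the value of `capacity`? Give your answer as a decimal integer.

`capacity` follows `height` (2 B), `port` (1 B), so it starts at offset 2 + 1 = 3 and occupies 4 bytes.
Bytes at offsets 3..6: 68 FF A2 64.
Little-endian: lowest address holds the least-significant byte.
Reassemble most-significant byte first: 64 A2 FF 68 → 0x64A2FF68.
0x64A2FF68 = 1688403816.

1688403816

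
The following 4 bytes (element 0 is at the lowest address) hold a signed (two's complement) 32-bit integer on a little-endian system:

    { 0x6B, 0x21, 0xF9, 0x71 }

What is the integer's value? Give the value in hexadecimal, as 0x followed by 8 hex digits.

0x71F9216B

Little-endian: lowest address holds the least-significant byte.
Reassemble most-significant byte first: 71 F9 21 6B → 0x71F9216B.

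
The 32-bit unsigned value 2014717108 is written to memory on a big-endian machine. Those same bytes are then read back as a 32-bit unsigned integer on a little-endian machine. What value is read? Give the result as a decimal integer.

3022263928

2014717108 in 32-bit hexadecimal is 0x781624B4.
Stored big-endian, the bytes at ascending addresses are 78 16 24 B4.
Read back as little-endian, the first byte is least significant, giving 0xB4241678.
0xB4241678 = 3022263928.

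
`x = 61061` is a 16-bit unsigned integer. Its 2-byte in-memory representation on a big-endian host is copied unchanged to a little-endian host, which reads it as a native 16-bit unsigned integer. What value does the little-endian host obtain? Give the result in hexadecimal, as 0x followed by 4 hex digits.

0x85EE

61061 in 16-bit hexadecimal is 0xEE85.
Stored big-endian, the bytes at ascending addresses are EE 85.
Read back as little-endian, the first byte is least significant, giving 0x85EE.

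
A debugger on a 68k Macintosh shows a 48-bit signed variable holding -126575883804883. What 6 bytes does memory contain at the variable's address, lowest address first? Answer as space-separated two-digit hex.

8C E1 41 68 9F 2D

Two's complement of -126575883804883 in 48 bits: 126575883804883 = 0x731EBE9760D3; invert → 0x8CE141689F2C; add 1 → 0x8CE141689F2D.
Split into bytes (most-significant first): 8C E1 41 68 9F 2D.
In big-endian order the high byte comes first in memory.
So the memory order matches the most-significant-first order: 8C E1 41 68 9F 2D.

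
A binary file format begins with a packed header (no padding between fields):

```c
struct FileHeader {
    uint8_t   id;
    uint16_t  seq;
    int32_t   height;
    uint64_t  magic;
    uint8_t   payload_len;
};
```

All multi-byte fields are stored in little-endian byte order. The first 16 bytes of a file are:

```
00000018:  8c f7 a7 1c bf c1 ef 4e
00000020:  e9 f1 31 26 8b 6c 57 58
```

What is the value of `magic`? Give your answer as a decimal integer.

`magic` follows `id` (1 B), `seq` (2 B), `height` (4 B), so it starts at offset 1 + 2 + 4 = 7 and occupies 8 bytes.
Bytes at offsets 7..14: 4E E9 F1 31 26 8B 6C 57.
In little-endian order the low byte comes first in memory.
Reassemble most-significant byte first: 57 6C 8B 26 31 F1 E9 4E → 0x576C8B2631F1E94E.
0x576C8B2631F1E94E = 6299562974947436878.

6299562974947436878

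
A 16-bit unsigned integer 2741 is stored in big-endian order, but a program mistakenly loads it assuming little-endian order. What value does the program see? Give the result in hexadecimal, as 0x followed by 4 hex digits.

2741 in 16-bit hexadecimal is 0x0AB5.
Stored big-endian, the bytes at ascending addresses are 0A B5.
Read back as little-endian, the first byte is least significant, giving 0xB50A.

0xB50A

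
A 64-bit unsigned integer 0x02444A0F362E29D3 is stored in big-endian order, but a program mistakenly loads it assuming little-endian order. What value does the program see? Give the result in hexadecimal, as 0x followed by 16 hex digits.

Stored big-endian, the bytes at ascending addresses are 02 44 4A 0F 36 2E 29 D3.
Read back as little-endian, the first byte is least significant, giving 0xD3292E360F4A4402.

0xD3292E360F4A4402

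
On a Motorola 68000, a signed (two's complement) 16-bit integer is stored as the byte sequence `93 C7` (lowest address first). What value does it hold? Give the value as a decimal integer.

Big-endian stores the most-significant byte at the lowest address.
The bytes are already most-significant first: 0x93C7.
Top bit is set, so as a signed 16-bit value this is 0x93C7 − 2^16 = -27705.

-27705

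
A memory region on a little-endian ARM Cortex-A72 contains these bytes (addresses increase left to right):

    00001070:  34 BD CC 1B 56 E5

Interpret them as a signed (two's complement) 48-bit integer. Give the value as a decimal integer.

-29316980359884

Little-endian stores the least-significant byte at the lowest address.
Reassemble most-significant byte first: E5 56 1B CC BD 34 → 0xE5561BCCBD34.
Top bit is set, so as a signed 48-bit value this is 0xE5561BCCBD34 − 2^48 = -29316980359884.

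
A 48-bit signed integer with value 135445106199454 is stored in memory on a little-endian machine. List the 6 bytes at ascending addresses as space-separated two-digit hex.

135445106199454 in hexadecimal, padded to 48 bits, is 0x7B2FC5710B9E.
Split into bytes (most-significant first): 7B 2F C5 71 0B 9E.
In little-endian order the low byte comes first in memory.
So at ascending addresses the bytes are 9E 0B 71 C5 2F 7B.

9E 0B 71 C5 2F 7B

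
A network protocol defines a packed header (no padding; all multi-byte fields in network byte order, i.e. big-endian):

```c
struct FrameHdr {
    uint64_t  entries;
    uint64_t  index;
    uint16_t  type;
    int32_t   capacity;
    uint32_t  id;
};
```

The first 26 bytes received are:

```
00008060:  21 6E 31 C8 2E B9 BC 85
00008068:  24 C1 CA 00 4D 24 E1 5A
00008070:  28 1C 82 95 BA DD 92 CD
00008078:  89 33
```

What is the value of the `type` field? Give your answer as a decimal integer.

`type` follows `entries` (8 B), `index` (8 B), so it starts at offset 8 + 8 = 16 and occupies 2 bytes.
Bytes at offsets 16..17: 28 1C.
Big-endian: lowest address holds the most-significant byte.
The bytes are already most-significant first: 0x281C.
0x281C = 10268.

10268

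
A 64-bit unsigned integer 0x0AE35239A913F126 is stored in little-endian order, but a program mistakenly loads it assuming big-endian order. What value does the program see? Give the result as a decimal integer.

2806045660360663818

Stored little-endian, the bytes at ascending addresses are 26 F1 13 A9 39 52 E3 0A.
Read back as big-endian, the last byte is least significant, giving 0x26F113A93952E30A.
0x26F113A93952E30A = 2806045660360663818.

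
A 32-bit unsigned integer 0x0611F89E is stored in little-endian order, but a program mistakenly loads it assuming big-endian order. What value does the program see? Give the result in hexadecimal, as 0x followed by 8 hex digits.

Stored little-endian, the bytes at ascending addresses are 9E F8 11 06.
Read back as big-endian, the last byte is least significant, giving 0x9EF81106.

0x9EF81106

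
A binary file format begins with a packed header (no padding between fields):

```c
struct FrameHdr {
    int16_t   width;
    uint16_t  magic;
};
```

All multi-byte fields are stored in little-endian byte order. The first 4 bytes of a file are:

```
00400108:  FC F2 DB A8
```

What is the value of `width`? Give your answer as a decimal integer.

`width` is the first field, at byte offset 0, occupying 2 bytes.
Bytes at offsets 0..1: FC F2.
Little-endian: lowest address holds the least-significant byte.
Reassemble most-significant byte first: F2 FC → 0xF2FC.
Top bit is set, so as a signed 16-bit value this is 0xF2FC − 2^16 = -3332.

-3332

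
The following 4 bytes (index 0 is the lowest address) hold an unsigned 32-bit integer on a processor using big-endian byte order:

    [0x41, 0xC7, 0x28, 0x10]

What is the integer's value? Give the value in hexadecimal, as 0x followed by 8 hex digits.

Big-endian: lowest address holds the most-significant byte.
The bytes are already most-significant first: 0x41C72810.

0x41C72810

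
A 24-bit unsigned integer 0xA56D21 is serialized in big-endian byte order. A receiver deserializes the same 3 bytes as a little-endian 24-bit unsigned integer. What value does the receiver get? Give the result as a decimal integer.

2190757

Stored big-endian, the bytes at ascending addresses are A5 6D 21.
Read back as little-endian, the first byte is least significant, giving 0x216DA5.
0x216DA5 = 2190757.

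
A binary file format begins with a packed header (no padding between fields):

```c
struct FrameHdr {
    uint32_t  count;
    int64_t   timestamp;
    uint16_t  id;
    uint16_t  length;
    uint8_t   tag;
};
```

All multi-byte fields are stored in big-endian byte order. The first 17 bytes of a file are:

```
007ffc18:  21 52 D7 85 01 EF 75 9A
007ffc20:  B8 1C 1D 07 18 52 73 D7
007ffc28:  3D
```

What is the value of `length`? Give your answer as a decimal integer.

29655

`length` follows `count` (4 B), `timestamp` (8 B), `id` (2 B), so it starts at offset 4 + 8 + 2 = 14 and occupies 2 bytes.
Bytes at offsets 14..15: 73 D7.
Big-endian stores the most-significant byte at the lowest address.
The bytes are already most-significant first: 0x73D7.
0x73D7 = 29655.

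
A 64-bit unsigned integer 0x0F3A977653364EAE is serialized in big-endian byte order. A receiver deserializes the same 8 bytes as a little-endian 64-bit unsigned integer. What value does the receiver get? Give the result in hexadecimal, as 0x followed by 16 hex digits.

0xAE4E365376973A0F

Stored big-endian, the bytes at ascending addresses are 0F 3A 97 76 53 36 4E AE.
Read back as little-endian, the first byte is least significant, giving 0xAE4E365376973A0F.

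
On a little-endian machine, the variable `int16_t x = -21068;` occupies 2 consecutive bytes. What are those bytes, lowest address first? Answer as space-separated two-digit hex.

Two's complement of -21068 in 16 bits: 21068 = 0x524C; invert → 0xADB3; add 1 → 0xADB4.
Split into bytes (most-significant first): AD B4.
In little-endian order the low byte comes first in memory.
So at ascending addresses the bytes are B4 AD.

B4 AD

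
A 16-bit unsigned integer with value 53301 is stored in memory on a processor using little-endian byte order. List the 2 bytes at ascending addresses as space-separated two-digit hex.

35 D0

53301 in hexadecimal, padded to 16 bits, is 0xD035.
Split into bytes (most-significant first): D0 35.
In little-endian order the low byte comes first in memory.
So at ascending addresses the bytes are 35 D0.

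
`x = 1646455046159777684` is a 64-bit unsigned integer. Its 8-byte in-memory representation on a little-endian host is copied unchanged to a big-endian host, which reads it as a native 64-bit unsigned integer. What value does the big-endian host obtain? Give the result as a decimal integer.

1646455046159777684 in 64-bit hexadecimal is 0x16D962242500BF94.
Stored little-endian, the bytes at ascending addresses are 94 BF 00 25 24 62 D9 16.
Read back as big-endian, the last byte is least significant, giving 0x94BF00252462D916.
0x94BF00252462D916 = 10718285797689317654.

10718285797689317654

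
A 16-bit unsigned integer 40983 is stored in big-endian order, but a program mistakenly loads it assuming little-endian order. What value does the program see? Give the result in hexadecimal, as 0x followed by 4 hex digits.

0x17A0

40983 in 16-bit hexadecimal is 0xA017.
Stored big-endian, the bytes at ascending addresses are A0 17.
Read back as little-endian, the first byte is least significant, giving 0x17A0.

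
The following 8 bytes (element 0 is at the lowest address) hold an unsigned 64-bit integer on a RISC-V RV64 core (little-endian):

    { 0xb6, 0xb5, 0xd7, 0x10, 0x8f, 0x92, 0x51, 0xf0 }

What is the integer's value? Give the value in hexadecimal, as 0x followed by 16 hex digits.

Little-endian: lowest address holds the least-significant byte.
Reassemble most-significant byte first: F0 51 92 8F 10 D7 B5 B6 → 0xF051928F10D7B5B6.

0xF051928F10D7B5B6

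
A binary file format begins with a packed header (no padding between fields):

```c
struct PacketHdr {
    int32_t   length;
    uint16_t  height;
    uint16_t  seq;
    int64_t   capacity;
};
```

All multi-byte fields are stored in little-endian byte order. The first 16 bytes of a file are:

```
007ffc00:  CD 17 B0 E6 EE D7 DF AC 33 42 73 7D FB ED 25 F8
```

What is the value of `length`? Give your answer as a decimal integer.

`length` is the first field, at byte offset 0, occupying 4 bytes.
Bytes at offsets 0..3: CD 17 B0 E6.
Little-endian: lowest address holds the least-significant byte.
Reassemble most-significant byte first: E6 B0 17 CD → 0xE6B017CD.
Top bit is set, so as a signed 32-bit value this is 0xE6B017CD − 2^32 = -424667187.

-424667187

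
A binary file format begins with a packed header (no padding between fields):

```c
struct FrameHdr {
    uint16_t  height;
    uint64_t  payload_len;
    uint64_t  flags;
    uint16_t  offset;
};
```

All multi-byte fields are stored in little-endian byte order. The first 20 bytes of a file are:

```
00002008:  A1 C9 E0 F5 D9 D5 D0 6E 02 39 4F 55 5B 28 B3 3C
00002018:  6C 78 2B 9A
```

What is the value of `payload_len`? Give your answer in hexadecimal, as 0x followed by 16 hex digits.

0x39026ED0D5D9F5E0

`payload_len` follows `height` (2 bytes), so it starts at byte offset 2 and occupies 8 bytes.
Bytes at offsets 2..9: E0 F5 D9 D5 D0 6E 02 39.
Little-endian stores the least-significant byte at the lowest address.
Reassemble most-significant byte first: 39 02 6E D0 D5 D9 F5 E0 → 0x39026ED0D5D9F5E0.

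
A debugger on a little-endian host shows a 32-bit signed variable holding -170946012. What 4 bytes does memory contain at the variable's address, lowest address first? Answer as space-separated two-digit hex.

24 92 CF F5

Two's complement of -170946012 in 32 bits: 170946012 = 0x0A306DDC; invert → 0xF5CF9223; add 1 → 0xF5CF9224.
Split into bytes (most-significant first): F5 CF 92 24.
Little-endian stores the least-significant byte at the lowest address.
So at ascending addresses the bytes are 24 92 CF F5.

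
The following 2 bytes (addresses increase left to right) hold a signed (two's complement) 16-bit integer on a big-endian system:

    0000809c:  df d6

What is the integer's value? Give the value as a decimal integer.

Big-endian: lowest address holds the most-significant byte.
The bytes are already most-significant first: 0xDFD6.
Top bit is set, so as a signed 16-bit value this is 0xDFD6 − 2^16 = -8234.

-8234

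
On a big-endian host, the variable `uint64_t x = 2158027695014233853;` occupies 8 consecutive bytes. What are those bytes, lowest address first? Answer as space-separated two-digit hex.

2158027695014233853 in hexadecimal, padded to 64 bits, is 0x1DF2DAC140C746FD.
Split into bytes (most-significant first): 1D F2 DA C1 40 C7 46 FD.
Big-endian stores the most-significant byte at the lowest address.
So the memory order matches the most-significant-first order: 1D F2 DA C1 40 C7 46 FD.

1D F2 DA C1 40 C7 46 FD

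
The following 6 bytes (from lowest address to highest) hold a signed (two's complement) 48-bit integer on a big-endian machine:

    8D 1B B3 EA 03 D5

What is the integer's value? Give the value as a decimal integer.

-126324854619179

Big-endian stores the most-significant byte at the lowest address.
The bytes are already most-significant first: 0x8D1BB3EA03D5.
Top bit is set, so as a signed 48-bit value this is 0x8D1BB3EA03D5 − 2^48 = -126324854619179.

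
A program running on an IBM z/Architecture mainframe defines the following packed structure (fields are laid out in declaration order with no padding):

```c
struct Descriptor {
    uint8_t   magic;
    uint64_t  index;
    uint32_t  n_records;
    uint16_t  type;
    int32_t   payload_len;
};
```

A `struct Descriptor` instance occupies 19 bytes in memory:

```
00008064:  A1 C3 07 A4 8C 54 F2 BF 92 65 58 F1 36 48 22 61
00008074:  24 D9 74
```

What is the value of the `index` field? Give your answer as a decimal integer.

`index` follows `magic` (1 byte), so it starts at byte offset 1 and occupies 8 bytes.
Bytes at offsets 1..8: C3 07 A4 8C 54 F2 BF 92.
In big-endian order the high byte comes first in memory.
The bytes are already most-significant first: 0xC307A48C54F2BF92.
0xC307A48C54F2BF92 = 14053382084860493714.

14053382084860493714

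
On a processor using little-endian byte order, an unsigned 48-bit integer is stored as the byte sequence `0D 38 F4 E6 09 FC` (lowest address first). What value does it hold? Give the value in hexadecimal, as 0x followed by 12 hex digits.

0xFC09E6F4380D

In little-endian order the low byte comes first in memory.
Reassemble most-significant byte first: FC 09 E6 F4 38 0D → 0xFC09E6F4380D.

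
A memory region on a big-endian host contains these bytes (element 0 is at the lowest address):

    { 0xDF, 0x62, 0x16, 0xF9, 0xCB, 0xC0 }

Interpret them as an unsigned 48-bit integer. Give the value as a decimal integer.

Big-endian: lowest address holds the most-significant byte.
The bytes are already most-significant first: 0xDF6216F9CBC0.
0xDF6216F9CBC0 = 245612385258432.

245612385258432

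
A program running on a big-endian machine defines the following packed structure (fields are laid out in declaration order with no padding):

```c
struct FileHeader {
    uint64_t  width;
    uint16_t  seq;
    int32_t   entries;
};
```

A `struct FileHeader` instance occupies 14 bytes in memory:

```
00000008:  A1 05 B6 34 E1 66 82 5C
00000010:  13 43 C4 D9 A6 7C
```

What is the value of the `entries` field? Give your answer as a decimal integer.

-992369028

`entries` follows `width` (8 B), `seq` (2 B), so it starts at offset 8 + 2 = 10 and occupies 4 bytes.
Bytes at offsets 10..13: C4 D9 A6 7C.
Big-endian: lowest address holds the most-significant byte.
The bytes are already most-significant first: 0xC4D9A67C.
Top bit is set, so as a signed 32-bit value this is 0xC4D9A67C − 2^32 = -992369028.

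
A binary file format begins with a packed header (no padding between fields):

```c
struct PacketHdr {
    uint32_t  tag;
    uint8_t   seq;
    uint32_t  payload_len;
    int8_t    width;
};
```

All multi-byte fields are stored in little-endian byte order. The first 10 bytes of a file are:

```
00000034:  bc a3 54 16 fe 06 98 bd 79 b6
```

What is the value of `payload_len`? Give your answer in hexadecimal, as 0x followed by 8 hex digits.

0x79BD9806

`payload_len` follows `tag` (4 B), `seq` (1 B), so it starts at offset 4 + 1 = 5 and occupies 4 bytes.
Bytes at offsets 5..8: 06 98 BD 79.
Little-endian stores the least-significant byte at the lowest address.
Reassemble most-significant byte first: 79 BD 98 06 → 0x79BD9806.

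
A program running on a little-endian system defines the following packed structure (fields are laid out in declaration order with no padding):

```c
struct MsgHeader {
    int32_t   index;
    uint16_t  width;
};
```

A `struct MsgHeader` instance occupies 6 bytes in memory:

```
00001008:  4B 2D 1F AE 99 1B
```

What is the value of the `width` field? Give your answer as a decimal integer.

7065

`width` follows `index` (4 bytes), so it starts at byte offset 4 and occupies 2 bytes.
Bytes at offsets 4..5: 99 1B.
In little-endian order the low byte comes first in memory.
Reassemble most-significant byte first: 1B 99 → 0x1B99.
0x1B99 = 7065.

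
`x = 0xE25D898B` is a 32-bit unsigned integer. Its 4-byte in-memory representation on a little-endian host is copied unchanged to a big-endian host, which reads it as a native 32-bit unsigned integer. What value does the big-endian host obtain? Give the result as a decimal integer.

Stored little-endian, the bytes at ascending addresses are 8B 89 5D E2.
Read back as big-endian, the last byte is least significant, giving 0x8B895DE2.
0x8B895DE2 = 2341035490.

2341035490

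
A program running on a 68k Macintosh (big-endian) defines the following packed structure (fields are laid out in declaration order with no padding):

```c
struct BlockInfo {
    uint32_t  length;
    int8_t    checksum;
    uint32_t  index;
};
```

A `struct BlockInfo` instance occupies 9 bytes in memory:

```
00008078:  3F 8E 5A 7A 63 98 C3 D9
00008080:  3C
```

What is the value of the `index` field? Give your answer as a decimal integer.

`index` follows `length` (4 B), `checksum` (1 B), so it starts at offset 4 + 1 = 5 and occupies 4 bytes.
Bytes at offsets 5..8: 98 C3 D9 3C.
Big-endian stores the most-significant byte at the lowest address.
The bytes are already most-significant first: 0x98C3D93C.
0x98C3D93C = 2562971964.

2562971964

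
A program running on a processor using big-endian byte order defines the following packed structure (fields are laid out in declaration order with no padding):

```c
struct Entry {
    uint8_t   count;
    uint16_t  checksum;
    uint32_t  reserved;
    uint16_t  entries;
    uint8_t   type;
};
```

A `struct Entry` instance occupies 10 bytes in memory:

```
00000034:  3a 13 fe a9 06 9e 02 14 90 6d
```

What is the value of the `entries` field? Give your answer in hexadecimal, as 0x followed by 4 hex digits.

0x1490

`entries` follows `count` (1 B), `checksum` (2 B), `reserved` (4 B), so it starts at offset 1 + 2 + 4 = 7 and occupies 2 bytes.
Bytes at offsets 7..8: 14 90.
In big-endian order the high byte comes first in memory.
The bytes are already most-significant first: 0x1490.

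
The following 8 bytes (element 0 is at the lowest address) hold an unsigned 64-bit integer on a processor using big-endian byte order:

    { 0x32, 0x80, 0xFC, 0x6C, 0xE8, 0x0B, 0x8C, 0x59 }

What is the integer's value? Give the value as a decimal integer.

3639186043595099225

Big-endian stores the most-significant byte at the lowest address.
The bytes are already most-significant first: 0x3280FC6CE80B8C59.
0x3280FC6CE80B8C59 = 3639186043595099225.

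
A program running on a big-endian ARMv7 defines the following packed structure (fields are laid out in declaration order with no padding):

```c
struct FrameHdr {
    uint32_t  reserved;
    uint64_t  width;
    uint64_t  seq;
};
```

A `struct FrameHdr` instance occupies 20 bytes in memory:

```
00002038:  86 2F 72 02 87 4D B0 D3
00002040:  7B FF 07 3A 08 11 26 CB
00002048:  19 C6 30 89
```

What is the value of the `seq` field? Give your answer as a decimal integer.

`seq` follows `reserved` (4 B), `width` (8 B), so it starts at offset 4 + 8 = 12 and occupies 8 bytes.
Bytes at offsets 12..19: 08 11 26 CB 19 C6 30 89.
In big-endian order the high byte comes first in memory.
The bytes are already most-significant first: 0x081126CB19C63089.
0x081126CB19C63089 = 581288480660140169.

581288480660140169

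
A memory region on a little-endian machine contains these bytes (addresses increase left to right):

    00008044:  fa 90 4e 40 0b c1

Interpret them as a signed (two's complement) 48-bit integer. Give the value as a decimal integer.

-69220909018886

In little-endian order the low byte comes first in memory.
Reassemble most-significant byte first: C1 0B 40 4E 90 FA → 0xC10B404E90FA.
Top bit is set, so as a signed 48-bit value this is 0xC10B404E90FA − 2^48 = -69220909018886.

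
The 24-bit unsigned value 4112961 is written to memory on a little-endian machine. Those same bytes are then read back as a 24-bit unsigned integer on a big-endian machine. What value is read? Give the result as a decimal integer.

4309566

4112961 in 24-bit hexadecimal is 0x3EC241.
Stored little-endian, the bytes at ascending addresses are 41 C2 3E.
Read back as big-endian, the last byte is least significant, giving 0x41C23E.
0x41C23E = 4309566.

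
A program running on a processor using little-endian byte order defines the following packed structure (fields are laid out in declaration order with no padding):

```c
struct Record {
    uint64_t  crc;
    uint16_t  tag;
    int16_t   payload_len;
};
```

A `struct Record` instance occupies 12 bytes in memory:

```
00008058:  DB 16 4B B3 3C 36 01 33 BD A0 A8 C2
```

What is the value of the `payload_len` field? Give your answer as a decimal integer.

-15704

`payload_len` follows `crc` (8 B), `tag` (2 B), so it starts at offset 8 + 2 = 10 and occupies 2 bytes.
Bytes at offsets 10..11: A8 C2.
In little-endian order the low byte comes first in memory.
Reassemble most-significant byte first: C2 A8 → 0xC2A8.
Top bit is set, so as a signed 16-bit value this is 0xC2A8 − 2^16 = -15704.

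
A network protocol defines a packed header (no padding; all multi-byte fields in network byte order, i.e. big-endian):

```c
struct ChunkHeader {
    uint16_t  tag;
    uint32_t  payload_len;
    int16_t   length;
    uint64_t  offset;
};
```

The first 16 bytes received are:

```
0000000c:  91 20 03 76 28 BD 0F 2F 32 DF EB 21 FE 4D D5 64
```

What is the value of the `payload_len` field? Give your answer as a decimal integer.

58075325

`payload_len` follows `tag` (2 bytes), so it starts at byte offset 2 and occupies 4 bytes.
Bytes at offsets 2..5: 03 76 28 BD.
Big-endian stores the most-significant byte at the lowest address.
The bytes are already most-significant first: 0x037628BD.
0x037628BD = 58075325.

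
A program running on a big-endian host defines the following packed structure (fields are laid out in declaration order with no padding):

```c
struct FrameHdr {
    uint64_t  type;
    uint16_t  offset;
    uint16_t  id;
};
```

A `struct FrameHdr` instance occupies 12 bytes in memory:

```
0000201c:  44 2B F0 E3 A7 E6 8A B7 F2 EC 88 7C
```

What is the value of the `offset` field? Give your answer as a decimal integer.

`offset` follows `type` (8 bytes), so it starts at byte offset 8 and occupies 2 bytes.
Bytes at offsets 8..9: F2 EC.
In big-endian order the high byte comes first in memory.
The bytes are already most-significant first: 0xF2EC.
0xF2EC = 62188.

62188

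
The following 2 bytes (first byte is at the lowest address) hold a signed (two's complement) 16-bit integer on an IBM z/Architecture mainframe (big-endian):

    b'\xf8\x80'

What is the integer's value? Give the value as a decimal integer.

-1920

In big-endian order the high byte comes first in memory.
The bytes are already most-significant first: 0xF880.
Top bit is set, so as a signed 16-bit value this is 0xF880 − 2^16 = -1920.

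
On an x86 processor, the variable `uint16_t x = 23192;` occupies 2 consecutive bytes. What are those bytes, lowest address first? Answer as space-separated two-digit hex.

98 5A

23192 in hexadecimal, padded to 16 bits, is 0x5A98.
Split into bytes (most-significant first): 5A 98.
In little-endian order the low byte comes first in memory.
So at ascending addresses the bytes are 98 5A.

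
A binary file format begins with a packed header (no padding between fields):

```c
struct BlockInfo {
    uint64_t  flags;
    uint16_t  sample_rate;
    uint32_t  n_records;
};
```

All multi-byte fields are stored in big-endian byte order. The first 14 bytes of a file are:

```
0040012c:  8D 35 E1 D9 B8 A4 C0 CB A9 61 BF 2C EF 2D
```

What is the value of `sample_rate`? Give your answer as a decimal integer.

`sample_rate` follows `flags` (8 bytes), so it starts at byte offset 8 and occupies 2 bytes.
Bytes at offsets 8..9: A9 61.
Big-endian: lowest address holds the most-significant byte.
The bytes are already most-significant first: 0xA961.
0xA961 = 43361.

43361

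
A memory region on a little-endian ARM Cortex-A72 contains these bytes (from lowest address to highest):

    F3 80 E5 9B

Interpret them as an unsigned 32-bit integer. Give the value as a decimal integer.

2615509235

Little-endian stores the least-significant byte at the lowest address.
Reassemble most-significant byte first: 9B E5 80 F3 → 0x9BE580F3.
0x9BE580F3 = 2615509235.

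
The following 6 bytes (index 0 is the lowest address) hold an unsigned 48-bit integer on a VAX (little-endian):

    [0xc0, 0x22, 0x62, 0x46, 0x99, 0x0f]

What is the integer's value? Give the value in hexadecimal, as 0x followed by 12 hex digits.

0x0F99466222C0

Little-endian: lowest address holds the least-significant byte.
Reassemble most-significant byte first: 0F 99 46 62 22 C0 → 0x0F99466222C0.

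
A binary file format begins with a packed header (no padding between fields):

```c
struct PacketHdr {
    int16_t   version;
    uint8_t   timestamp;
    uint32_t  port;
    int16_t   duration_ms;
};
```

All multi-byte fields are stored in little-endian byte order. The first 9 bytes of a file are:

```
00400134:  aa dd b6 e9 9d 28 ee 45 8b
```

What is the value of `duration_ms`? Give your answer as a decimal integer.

`duration_ms` follows `version` (2 B), `timestamp` (1 B), `port` (4 B), so it starts at offset 2 + 1 + 4 = 7 and occupies 2 bytes.
Bytes at offsets 7..8: 45 8B.
Little-endian: lowest address holds the least-significant byte.
Reassemble most-significant byte first: 8B 45 → 0x8B45.
Top bit is set, so as a signed 16-bit value this is 0x8B45 − 2^16 = -29883.

-29883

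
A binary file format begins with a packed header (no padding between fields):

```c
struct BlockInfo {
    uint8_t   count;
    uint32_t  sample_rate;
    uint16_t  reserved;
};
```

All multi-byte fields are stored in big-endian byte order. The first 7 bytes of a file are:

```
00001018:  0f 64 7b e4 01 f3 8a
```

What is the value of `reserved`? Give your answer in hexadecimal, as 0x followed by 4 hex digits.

0xF38A

`reserved` follows `count` (1 B), `sample_rate` (4 B), so it starts at offset 1 + 4 = 5 and occupies 2 bytes.
Bytes at offsets 5..6: F3 8A.
Big-endian stores the most-significant byte at the lowest address.
The bytes are already most-significant first: 0xF38A.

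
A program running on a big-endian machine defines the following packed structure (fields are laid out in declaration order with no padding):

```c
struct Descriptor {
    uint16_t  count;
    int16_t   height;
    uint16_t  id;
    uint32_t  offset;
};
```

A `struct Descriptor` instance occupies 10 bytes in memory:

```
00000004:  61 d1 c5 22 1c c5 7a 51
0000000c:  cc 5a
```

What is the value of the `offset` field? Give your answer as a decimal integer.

`offset` follows `count` (2 B), `height` (2 B), `id` (2 B), so it starts at offset 2 + 2 + 2 = 6 and occupies 4 bytes.
Bytes at offsets 6..9: 7A 51 CC 5A.
Big-endian stores the most-significant byte at the lowest address.
The bytes are already most-significant first: 0x7A51CC5A.
0x7A51CC5A = 2052181082.

2052181082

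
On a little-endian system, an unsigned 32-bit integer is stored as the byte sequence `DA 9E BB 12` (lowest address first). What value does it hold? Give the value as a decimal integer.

In little-endian order the low byte comes first in memory.
Reassemble most-significant byte first: 12 BB 9E DA → 0x12BB9EDA.
0x12BB9EDA = 314285786.

314285786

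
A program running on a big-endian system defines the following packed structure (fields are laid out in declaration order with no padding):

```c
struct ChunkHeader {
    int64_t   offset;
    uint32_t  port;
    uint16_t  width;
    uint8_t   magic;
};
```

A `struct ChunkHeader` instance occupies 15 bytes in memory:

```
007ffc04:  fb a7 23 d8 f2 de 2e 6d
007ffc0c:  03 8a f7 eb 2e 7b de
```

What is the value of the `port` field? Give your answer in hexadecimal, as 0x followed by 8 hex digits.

`port` follows `offset` (8 bytes), so it starts at byte offset 8 and occupies 4 bytes.
Bytes at offsets 8..11: 03 8A F7 EB.
Big-endian stores the most-significant byte at the lowest address.
The bytes are already most-significant first: 0x038AF7EB.

0x038AF7EB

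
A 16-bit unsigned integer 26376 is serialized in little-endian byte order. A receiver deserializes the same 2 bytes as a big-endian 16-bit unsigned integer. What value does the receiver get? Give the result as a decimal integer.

2151

26376 in 16-bit hexadecimal is 0x6708.
Stored little-endian, the bytes at ascending addresses are 08 67.
Read back as big-endian, the last byte is least significant, giving 0x0867.
0x0867 = 2151.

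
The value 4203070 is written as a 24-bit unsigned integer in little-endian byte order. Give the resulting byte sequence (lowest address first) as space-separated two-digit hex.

3E 22 40

4203070 in hexadecimal, padded to 24 bits, is 0x40223E.
Split into bytes (most-significant first): 40 22 3E.
In little-endian order the low byte comes first in memory.
So at ascending addresses the bytes are 3E 22 40.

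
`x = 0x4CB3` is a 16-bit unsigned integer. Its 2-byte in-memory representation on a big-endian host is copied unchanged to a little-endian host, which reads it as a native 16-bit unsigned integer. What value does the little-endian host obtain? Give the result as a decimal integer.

45900

Stored big-endian, the bytes at ascending addresses are 4C B3.
Read back as little-endian, the first byte is least significant, giving 0xB34C.
0xB34C = 45900.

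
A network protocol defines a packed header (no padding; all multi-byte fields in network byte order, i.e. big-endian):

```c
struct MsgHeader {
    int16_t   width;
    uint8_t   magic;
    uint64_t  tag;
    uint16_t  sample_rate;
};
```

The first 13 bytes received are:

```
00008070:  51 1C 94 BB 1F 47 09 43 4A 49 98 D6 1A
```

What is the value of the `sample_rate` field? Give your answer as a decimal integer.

54810

`sample_rate` follows `width` (2 B), `magic` (1 B), `tag` (8 B), so it starts at offset 2 + 1 + 8 = 11 and occupies 2 bytes.
Bytes at offsets 11..12: D6 1A.
In big-endian order the high byte comes first in memory.
The bytes are already most-significant first: 0xD61A.
0xD61A = 54810.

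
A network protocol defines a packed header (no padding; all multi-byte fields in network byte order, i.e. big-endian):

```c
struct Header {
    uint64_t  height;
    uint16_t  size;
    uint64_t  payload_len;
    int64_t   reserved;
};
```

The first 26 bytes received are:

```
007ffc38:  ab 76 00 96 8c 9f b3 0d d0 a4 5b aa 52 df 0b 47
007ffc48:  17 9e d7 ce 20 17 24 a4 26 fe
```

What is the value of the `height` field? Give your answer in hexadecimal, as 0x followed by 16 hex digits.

0xAB7600968C9FB30D

`height` is the first field, at byte offset 0, occupying 8 bytes.
Bytes at offsets 0..7: AB 76 00 96 8C 9F B3 0D.
Big-endian: lowest address holds the most-significant byte.
The bytes are already most-significant first: 0xAB7600968C9FB30D.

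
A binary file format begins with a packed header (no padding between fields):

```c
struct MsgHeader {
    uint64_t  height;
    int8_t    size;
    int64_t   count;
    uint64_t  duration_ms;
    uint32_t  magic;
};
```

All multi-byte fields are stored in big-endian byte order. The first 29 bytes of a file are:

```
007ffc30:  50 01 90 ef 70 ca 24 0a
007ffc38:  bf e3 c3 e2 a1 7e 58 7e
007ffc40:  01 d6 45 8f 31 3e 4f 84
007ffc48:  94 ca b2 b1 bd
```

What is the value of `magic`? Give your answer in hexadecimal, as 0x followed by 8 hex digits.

0xCAB2B1BD

`magic` follows `height` (8 B), `size` (1 B), `count` (8 B), `duration_ms` (8 B), so it starts at offset 8 + 1 + 8 + 8 = 25 and occupies 4 bytes.
Bytes at offsets 25..28: CA B2 B1 BD.
Big-endian stores the most-significant byte at the lowest address.
The bytes are already most-significant first: 0xCAB2B1BD.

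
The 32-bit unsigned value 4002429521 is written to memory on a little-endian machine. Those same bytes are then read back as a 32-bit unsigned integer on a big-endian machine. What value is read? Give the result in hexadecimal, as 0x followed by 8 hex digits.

0x513A90EE

4002429521 in 32-bit hexadecimal is 0xEE903A51.
Stored little-endian, the bytes at ascending addresses are 51 3A 90 EE.
Read back as big-endian, the last byte is least significant, giving 0x513A90EE.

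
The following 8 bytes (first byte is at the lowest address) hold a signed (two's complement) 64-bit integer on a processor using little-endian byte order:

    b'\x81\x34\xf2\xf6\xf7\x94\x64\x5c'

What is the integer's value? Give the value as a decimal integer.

Little-endian stores the least-significant byte at the lowest address.
Reassemble most-significant byte first: 5C 64 94 F7 F6 F2 34 81 → 0x5C6494F7F6F23481.
0x5C6494F7F6F23481 = 6657609941881336961.

6657609941881336961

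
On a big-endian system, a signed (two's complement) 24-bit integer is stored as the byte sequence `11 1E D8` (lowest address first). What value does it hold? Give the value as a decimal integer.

In big-endian order the high byte comes first in memory.
The bytes are already most-significant first: 0x111ED8.
0x111ED8 = 1122008.

1122008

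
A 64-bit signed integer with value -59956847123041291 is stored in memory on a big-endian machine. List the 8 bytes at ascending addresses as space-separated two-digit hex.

Two's complement of -59956847123041291 in 64 bits: 59956847123041291 = 0x00D5026F4E9F0C0B; invert → 0xFF2AFD90B160F3F4; add 1 → 0xFF2AFD90B160F3F5.
Split into bytes (most-significant first): FF 2A FD 90 B1 60 F3 F5.
Big-endian stores the most-significant byte at the lowest address.
So the memory order matches the most-significant-first order: FF 2A FD 90 B1 60 F3 F5.

FF 2A FD 90 B1 60 F3 F5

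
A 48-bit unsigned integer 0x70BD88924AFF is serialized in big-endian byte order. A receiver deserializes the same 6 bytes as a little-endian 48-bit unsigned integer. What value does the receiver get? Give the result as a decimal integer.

Stored big-endian, the bytes at ascending addresses are 70 BD 88 92 4A FF.
Read back as little-endian, the first byte is least significant, giving 0xFF4A9288BD70.
0xFF4A9288BD70 = 280695751097712.

280695751097712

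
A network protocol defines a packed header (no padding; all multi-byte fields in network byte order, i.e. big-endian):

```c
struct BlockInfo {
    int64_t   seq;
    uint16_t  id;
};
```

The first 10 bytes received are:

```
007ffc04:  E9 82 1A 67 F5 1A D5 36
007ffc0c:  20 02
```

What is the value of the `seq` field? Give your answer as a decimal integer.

`seq` is the first field, at byte offset 0, occupying 8 bytes.
Bytes at offsets 0..7: E9 82 1A 67 F5 1A D5 36.
Big-endian: lowest address holds the most-significant byte.
The bytes are already most-significant first: 0xE9821A67F51AD536.
Top bit is set, so as a signed 64-bit value this is 0xE9821A67F51AD536 − 2^64 = -1620703882103827146.

-1620703882103827146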